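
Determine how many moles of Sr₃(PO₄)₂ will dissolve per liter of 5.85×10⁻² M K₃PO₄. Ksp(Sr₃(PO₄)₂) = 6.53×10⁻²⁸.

1.92×10⁻⁹ M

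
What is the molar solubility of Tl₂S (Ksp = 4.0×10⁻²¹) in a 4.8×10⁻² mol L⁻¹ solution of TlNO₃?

Tl₂S(s) ⇌ 2 Tl⁺(aq) + S²⁻(aq)
With Tl⁺ already at 4.8×10⁻² mol L⁻¹ and s small, take [Tl⁺] ≈ 4.8×10⁻² mol L⁻¹ and [S²⁻] = s.
Ksp = [Tl⁺]^2[S²⁻] = (4.8×10⁻²)^2s
s = 4.0×10⁻²¹ / (4.8×10⁻²)^2 = 1.7×10⁻¹⁸
s = 1.7×10⁻¹⁸ mol L⁻¹

1.7×10⁻¹⁸ M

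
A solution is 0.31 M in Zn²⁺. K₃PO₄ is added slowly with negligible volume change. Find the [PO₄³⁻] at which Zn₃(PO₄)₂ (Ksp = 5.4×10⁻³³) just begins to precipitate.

Precipitation begins when Q = Ksp.
Zn₃(PO₄)₂(s) ⇌ 3 Zn²⁺(aq) + 2 PO₄³⁻(aq)
Ksp = [Zn²⁺]^3[PO₄³⁻]^2 = [PO₄³⁻]^2(0.31)^3
[PO₄³⁻]^2 = 5.4×10⁻³³ / (0.31)^3 = 1.8×10⁻³¹
[PO₄³⁻] = 4.3×10⁻¹⁶ M

4.3×10⁻¹⁶ M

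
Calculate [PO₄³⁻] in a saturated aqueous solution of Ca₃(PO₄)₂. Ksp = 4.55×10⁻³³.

2.67×10⁻⁷ M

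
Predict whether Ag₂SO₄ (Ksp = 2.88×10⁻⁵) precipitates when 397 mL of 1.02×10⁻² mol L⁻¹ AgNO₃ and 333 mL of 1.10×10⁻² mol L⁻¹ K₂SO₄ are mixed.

Total volume after mixing = 397 + 333 = 730 mL.
[Ag⁺] = (1.02×10⁻²)(397)/730 = 5.55×10⁻³ mol L⁻¹
[SO₄²⁻] = (1.10×10⁻²)(333)/730 = 5.02×10⁻³ mol L⁻¹
Q = [Ag⁺]^2[SO₄²⁻] = 1.54×10⁻⁷
Q = 1.54×10⁻⁷ < Ksp = 2.88×10⁻⁵, so the solution is unsaturated and no precipitate forms.

No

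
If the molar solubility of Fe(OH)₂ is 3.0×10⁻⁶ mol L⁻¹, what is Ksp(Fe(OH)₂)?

Fe(OH)₂(s) ⇌ Fe²⁺(aq) + 2 OH⁻(aq)
Let s be the molar solubility. Then [Fe²⁺] = s and [OH⁻] = 2s.
Ksp = [Fe²⁺][OH⁻]^2 = s · (2s)^2 = 4s^3
Ksp = 4 × (3.0×10⁻⁶)^3 = 1.1×10⁻¹⁶

Ksp = 1.1×10⁻¹⁶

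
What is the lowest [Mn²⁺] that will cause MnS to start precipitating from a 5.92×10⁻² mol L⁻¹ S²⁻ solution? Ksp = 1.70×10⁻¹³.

Precipitation of each salt begins when its ion product equals Ksp.
MnS(s) ⇌ Mn²⁺(aq) + S²⁻(aq)
Ksp = [Mn²⁺][S²⁻] = [Mn²⁺](5.92×10⁻²)
[Mn²⁺] = 1.70×10⁻¹³ / (5.92×10⁻²) = 2.87×10⁻¹²
[Mn²⁺] = 2.87×10⁻¹² mol L⁻¹

2.87×10⁻¹² M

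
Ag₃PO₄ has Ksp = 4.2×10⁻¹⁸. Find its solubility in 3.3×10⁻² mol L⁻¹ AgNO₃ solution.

Ag₃PO₄(s) ⇌ 3 Ag⁺(aq) + PO₄³⁻(aq)
With Ag⁺ already at 3.3×10⁻² mol L⁻¹ and s small, take [Ag⁺] ≈ 3.3×10⁻² mol L⁻¹ and [PO₄³⁻] = s.
Ksp = [Ag⁺]^3[PO₄³⁻] = (3.3×10⁻²)^3s
s = 4.2×10⁻¹⁸ / (3.3×10⁻²)^3 = 1.2×10⁻¹³
s = 1.2×10⁻¹³ mol L⁻¹

1.2×10⁻¹³ M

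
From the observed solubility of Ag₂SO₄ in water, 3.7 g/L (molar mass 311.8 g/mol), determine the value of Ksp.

Convert to molarity: s = 3.7 / 311.8 = 1.187×10⁻² mol/L
Ag₂SO₄(s) ⇌ 2 Ag⁺(aq) + SO₄²⁻(aq)
Call the molar solubility s, so that [Ag⁺] = 2s and [SO₄²⁻] = s.
Ksp = [Ag⁺]^2[SO₄²⁻] = (2s)^2 · s = 4s^3
Ksp = 4 × (1.187×10⁻²)^3 = 6.7×10⁻⁶

Ksp = 6.7×10⁻⁶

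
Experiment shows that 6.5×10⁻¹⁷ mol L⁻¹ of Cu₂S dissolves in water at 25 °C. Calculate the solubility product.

Ksp = 1.1×10⁻⁴⁸

Cu₂S(s) ⇌ 2 Cu⁺(aq) + S²⁻(aq)
Let s be the molar solubility. Then [Cu⁺] = 2s and [S²⁻] = s.
Ksp = [Cu⁺]^2[S²⁻] = (2s)^2 · s = 4s^3
Ksp = 4 × (6.5×10⁻¹⁷)^3 = 1.1×10⁻⁴⁸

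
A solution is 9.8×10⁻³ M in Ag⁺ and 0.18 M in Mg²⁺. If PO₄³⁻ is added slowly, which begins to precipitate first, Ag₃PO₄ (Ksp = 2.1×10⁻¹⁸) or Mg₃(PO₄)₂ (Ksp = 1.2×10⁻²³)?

Ag₃PO₄

The threshold for precipitation is Q = Ksp.
For Ag₃PO₄: [PO₄³⁻] = (Ksp/[Ag⁺]^3) = 2.2×10⁻¹² M
For Mg₃(PO₄)₂: [PO₄³⁻] = (Ksp/[Mg²⁺]^3)^(1/2) = 4.5×10⁻¹¹ M
The smaller threshold [PO₄³⁻] is reached first, so Ag₃PO₄ precipitates first.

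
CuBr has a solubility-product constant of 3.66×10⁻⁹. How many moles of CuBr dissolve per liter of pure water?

CuBr(s) ⇌ Cu⁺(aq) + Br⁻(aq)
For each mole of CuBr that dissolves per liter, [Cu⁺] = s and [Br⁻] = s; let s denote this solubility.
Ksp = [Cu⁺][Br⁻] = s · s = s^2
s^2 = 3.66×10⁻⁹
s = 6.05×10⁻⁵ mol/L

6.05×10⁻⁵ M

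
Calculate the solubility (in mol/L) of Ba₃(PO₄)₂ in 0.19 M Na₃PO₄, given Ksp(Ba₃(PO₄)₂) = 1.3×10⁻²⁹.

2.4×10⁻¹⁰ M

Ba₃(PO₄)₂(s) ⇌ 3 Ba²⁺(aq) + 2 PO₄³⁻(aq)
Let s be the solubility of Ba₃(PO₄)₂ here. The common ion gives [PO₄³⁻] ≈ 0.19 M, and [Ba²⁺] = 3s.
Ksp = [Ba²⁺]^3[PO₄³⁻]^2 = (3s)^3(0.19)^2
(3s)^3 = 1.3×10⁻²⁹ / (0.19)^2 = 3.6×10⁻²⁸
s = 2.4×10⁻¹⁰ M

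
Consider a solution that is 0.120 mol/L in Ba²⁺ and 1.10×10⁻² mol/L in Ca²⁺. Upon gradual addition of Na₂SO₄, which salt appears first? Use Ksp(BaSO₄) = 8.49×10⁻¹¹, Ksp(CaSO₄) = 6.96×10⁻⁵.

BaSO₄

The threshold for precipitation is Q = Ksp.
For BaSO₄: [SO₄²⁻] = (Ksp/[Ba²⁺]) = 7.08×10⁻¹⁰ mol/L
For CaSO₄: [SO₄²⁻] = (Ksp/[Ca²⁺]) = 6.33×10⁻³ mol/L
BaSO₄ requires the lower [SO₄²⁻], so it precipitates first.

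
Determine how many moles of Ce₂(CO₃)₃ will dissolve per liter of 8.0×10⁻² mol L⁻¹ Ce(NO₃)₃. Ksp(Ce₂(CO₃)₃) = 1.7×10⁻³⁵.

Ce₂(CO₃)₃(s) ⇌ 2 Ce³⁺(aq) + 3 CO₃²⁻(aq)
The solution already contains Ce³⁺ at 8.0×10⁻² mol L⁻¹. Let s be the molar solubility of Ce₂(CO₃)₃.
[Ce³⁺] ≈ 8.0×10⁻² mol L⁻¹ (common ion dominates); [CO₃²⁻] = 3s.
Ksp = [Ce³⁺]^2[CO₃²⁻]^3 = (8.0×10⁻²)^2(3s)^3
(3s)^3 = 1.7×10⁻³⁵ / (8.0×10⁻²)^2 = 2.7×10⁻³³
s = 4.6×10⁻¹² mol L⁻¹

4.6×10⁻¹² M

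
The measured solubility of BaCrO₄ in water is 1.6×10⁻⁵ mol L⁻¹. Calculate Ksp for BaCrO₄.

Ksp = 2.6×10⁻¹⁰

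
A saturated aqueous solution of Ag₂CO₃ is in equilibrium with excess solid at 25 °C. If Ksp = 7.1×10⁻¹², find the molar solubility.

Ag₂CO₃(s) ⇌ 2 Ag⁺(aq) + CO₃²⁻(aq)
Call the molar solubility s, so that [Ag⁺] = 2s and [CO₃²⁻] = s.
Ksp = [Ag⁺]^2[CO₃²⁻] = (2s)^2 · s = 4s^3
4s^3 = 7.1×10⁻¹²  ⇒  s^3 = 1.8×10⁻¹²
s = 1.2×10⁻⁴ mol/L

1.2×10⁻⁴ M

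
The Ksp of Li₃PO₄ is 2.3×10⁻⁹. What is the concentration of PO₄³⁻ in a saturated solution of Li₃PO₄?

Li₃PO₄(s) ⇌ 3 Li⁺(aq) + PO₄³⁻(aq)
Call the molar solubility s, so that [Li⁺] = 3s and [PO₄³⁻] = s.
Ksp = [Li⁺]^3[PO₄³⁻] = (3s)^3 · s = 27s^4 = 2.3×10⁻⁹
s = 3.0×10⁻³ mol L⁻¹
[PO₄³⁻] = s = 3.0×10⁻³ mol L⁻¹

3.0×10⁻³ M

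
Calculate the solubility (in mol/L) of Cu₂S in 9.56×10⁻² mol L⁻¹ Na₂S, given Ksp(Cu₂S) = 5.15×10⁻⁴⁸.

Cu₂S(s) ⇌ 2 Cu⁺(aq) + S²⁻(aq)
With S²⁻ already at 9.56×10⁻² mol L⁻¹ and s small, take [S²⁻] ≈ 9.56×10⁻² mol L⁻¹ and [Cu⁺] = 2s.
Ksp = [Cu⁺]^2[S²⁻] = (2s)^2(9.56×10⁻²)
(2s)^2 = 5.15×10⁻⁴⁸ / (9.56×10⁻²) = 5.39×10⁻⁴⁷
s = 3.67×10⁻²⁴ mol L⁻¹

3.67×10⁻²⁴ M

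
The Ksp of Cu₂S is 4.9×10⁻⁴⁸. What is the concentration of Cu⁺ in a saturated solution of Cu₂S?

Cu₂S(s) ⇌ 2 Cu⁺(aq) + S²⁻(aq)
For each mole of Cu₂S that dissolves per liter, [Cu⁺] = 2s and [S²⁻] = s; let s denote this solubility.
Ksp = [Cu⁺]^2[S²⁻] = (2s)^2 · s = 4s^3 = 4.9×10⁻⁴⁸
s = 1.1×10⁻¹⁶ M
[Cu⁺] = 2s = 2.1×10⁻¹⁶ M

2.1×10⁻¹⁶ M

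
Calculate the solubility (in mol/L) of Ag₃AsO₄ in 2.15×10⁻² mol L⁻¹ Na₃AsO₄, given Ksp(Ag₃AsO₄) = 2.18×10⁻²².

Ag₃AsO₄(s) ⇌ 3 Ag⁺(aq) + AsO₄³⁻(aq)
The solution already contains AsO₄³⁻ at 2.15×10⁻² mol L⁻¹. Let s be the molar solubility of Ag₃AsO₄.
[AsO₄³⁻] ≈ 2.15×10⁻² mol L⁻¹ (common ion dominates); [Ag⁺] = 3s.
Ksp = [Ag⁺]^3[AsO₄³⁻] = (3s)^3(2.15×10⁻²)
(3s)^3 = 2.18×10⁻²² / (2.15×10⁻²) = 1.01×10⁻²⁰
s = 7.21×10⁻⁸ mol L⁻¹

7.21×10⁻⁸ M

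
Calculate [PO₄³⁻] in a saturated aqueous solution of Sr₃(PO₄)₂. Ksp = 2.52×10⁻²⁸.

2.37×10⁻⁶ M

Sr₃(PO₄)₂(s) ⇌ 3 Sr²⁺(aq) + 2 PO₄³⁻(aq)
If s mol/L of Sr₃(PO₄)₂ dissolves, [Sr²⁺] = 3s and [PO₄³⁻] = 2s.
Ksp = [Sr²⁺]^3[PO₄³⁻]^2 = (3s)^3 · (2s)^2 = 108s^5 = 2.52×10⁻²⁸
s = 1.18×10⁻⁶ M
[PO₄³⁻] = 2s = 2.37×10⁻⁶ M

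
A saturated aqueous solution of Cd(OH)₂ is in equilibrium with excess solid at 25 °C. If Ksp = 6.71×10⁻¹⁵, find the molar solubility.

1.19×10⁻⁵ M

Cd(OH)₂(s) ⇌ Cd²⁺(aq) + 2 OH⁻(aq)
With molar solubility s: [Cd²⁺] = s, [OH⁻] = 2s.
Ksp = [Cd²⁺][OH⁻]^2 = s · (2s)^2 = 4s^3
4s^3 = 6.71×10⁻¹⁵  ⇒  s^3 = 1.68×10⁻¹⁵
Taking the 3rd root, s = 1.19×10⁻⁵ mol L⁻¹.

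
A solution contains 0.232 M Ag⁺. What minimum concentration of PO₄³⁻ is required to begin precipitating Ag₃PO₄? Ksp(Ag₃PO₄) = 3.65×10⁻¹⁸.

2.92×10⁻¹⁶ M

Precipitation begins when Q = Ksp.
Ag₃PO₄(s) ⇌ 3 Ag⁺(aq) + PO₄³⁻(aq)
Ksp = [Ag⁺]^3[PO₄³⁻] = [PO₄³⁻](0.232)^3
[PO₄³⁻] = 3.65×10⁻¹⁸ / (0.232)^3 = 2.92×10⁻¹⁶
[PO₄³⁻] = 2.92×10⁻¹⁶ M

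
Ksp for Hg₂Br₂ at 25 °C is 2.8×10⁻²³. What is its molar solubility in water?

1.9×10⁻⁸ M

Hg₂Br₂(s) ⇌ Hg₂²⁺(aq) + 2 Br⁻(aq)
Call the molar solubility s, so that [Hg₂²⁺] = s and [Br⁻] = 2s.
Ksp = [Hg₂²⁺][Br⁻]^2 = s · (2s)^2 = 4s^3
4s^3 = 2.8×10⁻²³  ⇒  s^3 = 7.0×10⁻²⁴
s = (7.0×10⁻²⁴)^(1/3) = 1.9×10⁻⁸ M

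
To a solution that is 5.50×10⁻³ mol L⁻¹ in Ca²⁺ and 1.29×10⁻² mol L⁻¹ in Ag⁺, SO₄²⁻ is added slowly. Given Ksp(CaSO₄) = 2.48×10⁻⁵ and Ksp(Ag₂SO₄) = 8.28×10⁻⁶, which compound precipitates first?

Precipitation of each salt begins when its ion product equals Ksp.
For CaSO₄: [SO₄²⁻] = (Ksp/[Ca²⁺]) = 4.51×10⁻³ mol L⁻¹
For Ag₂SO₄: [SO₄²⁻] = (Ksp/[Ag⁺]^2) = 4.98×10⁻² mol L⁻¹
The smaller threshold [SO₄²⁻] is reached first, so CaSO₄ precipitates first.

CaSO₄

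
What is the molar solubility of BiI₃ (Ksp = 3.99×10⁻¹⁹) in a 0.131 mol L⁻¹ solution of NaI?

BiI₃(s) ⇌ Bi³⁺(aq) + 3 I⁻(aq)
With I⁻ already at 0.131 mol L⁻¹ and s small, take [I⁻] ≈ 0.131 mol L⁻¹ and [Bi³⁺] = s.
Ksp = [Bi³⁺][I⁻]^3 = s(0.131)^3
s = 3.99×10⁻¹⁹ / (0.131)^3 = 1.77×10⁻¹⁶
s = 1.77×10⁻¹⁶ mol L⁻¹

1.77×10⁻¹⁶ M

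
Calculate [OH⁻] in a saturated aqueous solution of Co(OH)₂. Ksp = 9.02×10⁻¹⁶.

Co(OH)₂(s) ⇌ Co²⁺(aq) + 2 OH⁻(aq)
If s mol/L of Co(OH)₂ dissolves, [Co²⁺] = s and [OH⁻] = 2s.
Ksp = [Co²⁺][OH⁻]^2 = s · (2s)^2 = 4s^3 = 9.02×10⁻¹⁶
s = 6.09×10⁻⁶ mol/L
[OH⁻] = 2s = 1.22×10⁻⁵ mol/L

1.22×10⁻⁵ M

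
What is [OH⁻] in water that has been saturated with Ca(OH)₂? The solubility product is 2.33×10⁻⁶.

1.67×10⁻² M

Ca(OH)₂(s) ⇌ Ca²⁺(aq) + 2 OH⁻(aq)
Call the molar solubility s, so that [Ca²⁺] = s and [OH⁻] = 2s.
Ksp = [Ca²⁺][OH⁻]^2 = s · (2s)^2 = 4s^3 = 2.33×10⁻⁶
s = 8.35×10⁻³ M
[OH⁻] = 2s = 1.67×10⁻² M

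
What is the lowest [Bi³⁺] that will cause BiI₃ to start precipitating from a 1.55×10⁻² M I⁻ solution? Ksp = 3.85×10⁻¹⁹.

Precipitation begins when Q = Ksp.
BiI₃(s) ⇌ Bi³⁺(aq) + 3 I⁻(aq)
Ksp = [Bi³⁺][I⁻]^3 = [Bi³⁺](1.55×10⁻²)^3
[Bi³⁺] = 3.85×10⁻¹⁹ / (1.55×10⁻²)^3 = 1.03×10⁻¹³
[Bi³⁺] = 1.03×10⁻¹³ M

1.03×10⁻¹³ M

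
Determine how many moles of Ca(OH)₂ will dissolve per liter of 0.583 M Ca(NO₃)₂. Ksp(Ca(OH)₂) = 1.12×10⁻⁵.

Ca(OH)₂(s) ⇌ Ca²⁺(aq) + 2 OH⁻(aq)
Ca²⁺ is already present at 0.583 M. If s mol/L of Ca(OH)₂ dissolves, [OH⁻] = 2s while [Ca²⁺] ≈ 0.583 M.
Ksp = [Ca²⁺][OH⁻]^2 = (0.583)(2s)^2
(2s)^2 = 1.12×10⁻⁵ / (0.583) = 1.92×10⁻⁵
s = 2.19×10⁻³ M

2.19×10⁻³ M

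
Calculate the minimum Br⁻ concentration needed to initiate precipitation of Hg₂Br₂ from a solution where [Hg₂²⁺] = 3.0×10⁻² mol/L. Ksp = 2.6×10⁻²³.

The threshold for precipitation is Q = Ksp.
Hg₂Br₂(s) ⇌ Hg₂²⁺(aq) + 2 Br⁻(aq)
Ksp = [Hg₂²⁺][Br⁻]^2 = [Br⁻]^2(3.0×10⁻²)
[Br⁻]^2 = 2.6×10⁻²³ / (3.0×10⁻²) = 8.7×10⁻²²
[Br⁻] = 2.9×10⁻¹¹ mol/L

2.9×10⁻¹¹ M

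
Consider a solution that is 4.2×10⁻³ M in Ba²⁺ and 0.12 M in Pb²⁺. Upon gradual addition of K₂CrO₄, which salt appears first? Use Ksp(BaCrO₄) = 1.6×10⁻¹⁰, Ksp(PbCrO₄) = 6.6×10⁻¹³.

PbCrO₄

Precipitation of each salt begins when its ion product equals Ksp.
For BaCrO₄: [CrO₄²⁻] = (Ksp/[Ba²⁺]) = 3.8×10⁻⁸ M
For PbCrO₄: [CrO₄²⁻] = (Ksp/[Pb²⁺]) = 5.5×10⁻¹² M
Since PbCrO₄ needs less CrO₄²⁻ to reach saturation, it precipitates first.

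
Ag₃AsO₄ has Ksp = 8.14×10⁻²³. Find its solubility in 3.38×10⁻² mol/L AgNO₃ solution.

2.11×10⁻¹⁸ M

Ag₃AsO₄(s) ⇌ 3 Ag⁺(aq) + AsO₄³⁻(aq)
The solution already contains Ag⁺ at 3.38×10⁻² mol/L. Let s be the molar solubility of Ag₃AsO₄.
[Ag⁺] ≈ 3.38×10⁻² mol/L (common ion dominates); [AsO₄³⁻] = s.
Ksp = [Ag⁺]^3[AsO₄³⁻] = (3.38×10⁻²)^3s
s = 8.14×10⁻²³ / (3.38×10⁻²)^3 = 2.11×10⁻¹⁸
s = 2.11×10⁻¹⁸ mol/L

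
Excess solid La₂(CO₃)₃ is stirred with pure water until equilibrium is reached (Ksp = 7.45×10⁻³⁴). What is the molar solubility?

La₂(CO₃)₃(s) ⇌ 2 La³⁺(aq) + 3 CO₃²⁻(aq)
Let s be the molar solubility. Then [La³⁺] = 2s and [CO₃²⁻] = 3s.
Ksp = [La³⁺]^2[CO₃²⁻]^3 = (2s)^2 · (3s)^3 = 108s^5
108s^5 = 7.45×10⁻³⁴  ⇒  s^5 = 6.90×10⁻³⁶
s = 9.28×10⁻⁸ M

9.28×10⁻⁸ M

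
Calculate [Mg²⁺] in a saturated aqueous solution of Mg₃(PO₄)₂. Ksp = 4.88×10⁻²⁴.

Mg₃(PO₄)₂(s) ⇌ 3 Mg²⁺(aq) + 2 PO₄³⁻(aq)
Call the molar solubility s, so that [Mg²⁺] = 3s and [PO₄³⁻] = 2s.
Ksp = [Mg²⁺]^3[PO₄³⁻]^2 = (3s)^3 · (2s)^2 = 108s^5 = 4.88×10⁻²⁴
s = 8.53×10⁻⁶ M
[Mg²⁺] = 3s = 2.56×10⁻⁵ M

2.56×10⁻⁵ M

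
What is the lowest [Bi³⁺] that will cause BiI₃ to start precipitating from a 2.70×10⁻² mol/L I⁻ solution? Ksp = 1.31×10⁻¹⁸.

Each salt precipitates once Q = Ksp for that salt.
BiI₃(s) ⇌ Bi³⁺(aq) + 3 I⁻(aq)
Ksp = [Bi³⁺][I⁻]^3 = [Bi³⁺](2.70×10⁻²)^3
[Bi³⁺] = 1.31×10⁻¹⁸ / (2.70×10⁻²)^3 = 6.66×10⁻¹⁴
[Bi³⁺] = 6.66×10⁻¹⁴ mol/L

6.66×10⁻¹⁴ M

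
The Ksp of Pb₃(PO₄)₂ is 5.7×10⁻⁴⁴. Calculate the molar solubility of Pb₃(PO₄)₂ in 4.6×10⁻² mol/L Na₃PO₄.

Pb₃(PO₄)₂(s) ⇌ 3 Pb²⁺(aq) + 2 PO₄³⁻(aq)
With PO₄³⁻ already at 4.6×10⁻² mol/L and s small, take [PO₄³⁻] ≈ 4.6×10⁻² mol/L and [Pb²⁺] = 3s.
Ksp = [Pb²⁺]^3[PO₄³⁻]^2 = (3s)^3(4.6×10⁻²)^2
(3s)^3 = 5.7×10⁻⁴⁴ / (4.6×10⁻²)^2 = 2.7×10⁻⁴¹
s = 1.0×10⁻¹⁴ mol/L

1.0×10⁻¹⁴ M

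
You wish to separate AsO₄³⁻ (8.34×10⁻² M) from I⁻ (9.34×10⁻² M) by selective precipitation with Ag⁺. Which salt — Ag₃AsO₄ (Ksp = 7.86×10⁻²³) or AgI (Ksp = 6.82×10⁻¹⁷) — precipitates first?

AgI

Precipitation begins when Q = Ksp.
For Ag₃AsO₄: [Ag⁺] = (Ksp/[AsO₄³⁻])^(1/3) = 9.80×10⁻⁸ M
For AgI: [Ag⁺] = (Ksp/[I⁻]) = 7.30×10⁻¹⁶ M
AgI requires the lower [Ag⁺], so it precipitates first.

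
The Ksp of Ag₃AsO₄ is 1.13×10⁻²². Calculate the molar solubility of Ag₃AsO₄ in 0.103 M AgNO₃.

1.03×10⁻¹⁹ M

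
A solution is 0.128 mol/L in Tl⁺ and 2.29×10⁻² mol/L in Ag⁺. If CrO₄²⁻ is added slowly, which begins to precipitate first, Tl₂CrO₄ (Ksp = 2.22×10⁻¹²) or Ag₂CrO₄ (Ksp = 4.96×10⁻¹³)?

Precipitation begins when Q = Ksp.
For Tl₂CrO₄: [CrO₄²⁻] = (Ksp/[Tl⁺]^2) = 1.35×10⁻¹⁰ mol/L
For Ag₂CrO₄: [CrO₄²⁻] = (Ksp/[Ag⁺]^2) = 9.46×10⁻¹⁰ mol/L
Since Tl₂CrO₄ needs less CrO₄²⁻ to reach saturation, it precipitates first.

Tl₂CrO₄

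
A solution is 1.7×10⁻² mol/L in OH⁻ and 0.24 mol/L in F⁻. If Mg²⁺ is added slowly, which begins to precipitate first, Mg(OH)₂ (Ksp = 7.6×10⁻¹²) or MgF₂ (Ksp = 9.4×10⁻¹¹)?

A salt starts to precipitate once the ion product Q reaches its Ksp.
For Mg(OH)₂: [Mg²⁺] = (Ksp/[OH⁻]^2) = 2.6×10⁻⁸ mol/L
For MgF₂: [Mg²⁺] = (Ksp/[F⁻]^2) = 1.6×10⁻⁹ mol/L
Since MgF₂ needs less Mg²⁺ to reach saturation, it precipitates first.

MgF₂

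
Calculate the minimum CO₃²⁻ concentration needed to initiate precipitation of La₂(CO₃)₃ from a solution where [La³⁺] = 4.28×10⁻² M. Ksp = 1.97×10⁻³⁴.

4.76×10⁻¹¹ M

Precipitation of each salt begins when its ion product equals Ksp.
La₂(CO₃)₃(s) ⇌ 2 La³⁺(aq) + 3 CO₃²⁻(aq)
Ksp = [La³⁺]^2[CO₃²⁻]^3 = [CO₃²⁻]^3(4.28×10⁻²)^2
[CO₃²⁻]^3 = 1.97×10⁻³⁴ / (4.28×10⁻²)^2 = 1.08×10⁻³¹
[CO₃²⁻] = 4.76×10⁻¹¹ M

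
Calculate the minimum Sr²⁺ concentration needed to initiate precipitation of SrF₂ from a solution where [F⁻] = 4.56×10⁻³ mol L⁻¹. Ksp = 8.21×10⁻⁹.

Precipitation of each salt begins when its ion product equals Ksp.
SrF₂(s) ⇌ Sr²⁺(aq) + 2 F⁻(aq)
Ksp = [Sr²⁺][F⁻]^2 = [Sr²⁺](4.56×10⁻³)^2
[Sr²⁺] = 8.21×10⁻⁹ / (4.56×10⁻³)^2 = 3.95×10⁻⁴
[Sr²⁺] = 3.95×10⁻⁴ mol L⁻¹

3.95×10⁻⁴ M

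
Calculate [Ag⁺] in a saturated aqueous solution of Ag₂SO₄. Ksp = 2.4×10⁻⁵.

Ag₂SO₄(s) ⇌ 2 Ag⁺(aq) + SO₄²⁻(aq)
With molar solubility s: [Ag⁺] = 2s, [SO₄²⁻] = s.
Ksp = [Ag⁺]^2[SO₄²⁻] = (2s)^2 · s = 4s^3 = 2.4×10⁻⁵
s = 1.8×10⁻² M
[Ag⁺] = 2s = 3.6×10⁻² M

3.6×10⁻² M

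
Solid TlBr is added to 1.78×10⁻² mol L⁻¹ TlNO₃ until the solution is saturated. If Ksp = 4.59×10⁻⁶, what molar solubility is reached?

TlBr(s) ⇌ Tl⁺(aq) + Br⁻(aq)
Let s be the solubility of TlBr here. The common ion gives [Tl⁺] ≈ 1.78×10⁻² mol L⁻¹, and [Br⁻] = s.
Ksp = [Tl⁺][Br⁻] = (1.78×10⁻²)s
s = 4.59×10⁻⁶ / (1.78×10⁻²) = 2.58×10⁻⁴
s = 2.58×10⁻⁴ mol L⁻¹

2.58×10⁻⁴ M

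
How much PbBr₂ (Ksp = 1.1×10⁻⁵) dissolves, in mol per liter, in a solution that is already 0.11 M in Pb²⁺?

5.0×10⁻³ M

PbBr₂(s) ⇌ Pb²⁺(aq) + 2 Br⁻(aq)
Pb²⁺ is already present at 0.11 M. If s mol/L of PbBr₂ dissolves, [Br⁻] = 2s while [Pb²⁺] ≈ 0.11 M.
Ksp = [Pb²⁺][Br⁻]^2 = (0.11)(2s)^2
(2s)^2 = 1.1×10⁻⁵ / (0.11) = 1.0×10⁻⁴
s = 5.0×10⁻³ M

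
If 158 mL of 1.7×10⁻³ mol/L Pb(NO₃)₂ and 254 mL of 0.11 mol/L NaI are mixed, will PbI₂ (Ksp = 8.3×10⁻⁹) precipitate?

Yes

The combined volume is 412 mL.
[Pb²⁺] = (1.7×10⁻³)(158)/412 = 6.5×10⁻⁴ mol/L
[I⁻] = (0.11)(254)/412 = 6.8×10⁻² mol/L
Q = [Pb²⁺][I⁻]^2 = 3.0×10⁻⁶
Q = 3.0×10⁻⁶ > Ksp = 8.3×10⁻⁹, so the solution is supersaturated and PbI₂ precipitates.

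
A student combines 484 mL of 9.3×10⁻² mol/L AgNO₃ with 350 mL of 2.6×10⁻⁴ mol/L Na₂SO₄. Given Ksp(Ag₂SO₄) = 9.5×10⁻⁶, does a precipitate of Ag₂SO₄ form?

No

The combined volume is 834 mL.
[Ag⁺] = (9.3×10⁻²)(484)/834 = 5.4×10⁻² mol/L
[SO₄²⁻] = (2.6×10⁻⁴)(350)/834 = 1.1×10⁻⁴ mol/L
Q = [Ag⁺]^2[SO₄²⁻] = 3.2×10⁻⁷
Q = 3.2×10⁻⁷ < Ksp = 9.5×10⁻⁶, so the solution is unsaturated and no precipitate forms.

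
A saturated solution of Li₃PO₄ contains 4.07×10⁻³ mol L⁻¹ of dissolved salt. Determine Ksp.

Li₃PO₄(s) ⇌ 3 Li⁺(aq) + PO₄³⁻(aq)
With molar solubility s: [Li⁺] = 3s, [PO₄³⁻] = s.
Ksp = [Li⁺]^3[PO₄³⁻] = (3s)^3 · s = 27s^4
Ksp = 27 × (4.07×10⁻³)^4 = 7.41×10⁻⁹

Ksp = 7.41×10⁻⁹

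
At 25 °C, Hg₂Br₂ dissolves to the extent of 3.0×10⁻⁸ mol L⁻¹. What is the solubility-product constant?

Ksp = 1.1×10⁻²²

Hg₂Br₂(s) ⇌ Hg₂²⁺(aq) + 2 Br⁻(aq)
Let s be the molar solubility. Then [Hg₂²⁺] = s and [Br⁻] = 2s.
Ksp = [Hg₂²⁺][Br⁻]^2 = s · (2s)^2 = 4s^3
Ksp = 4 × (3.0×10⁻⁸)^3 = 1.1×10⁻²²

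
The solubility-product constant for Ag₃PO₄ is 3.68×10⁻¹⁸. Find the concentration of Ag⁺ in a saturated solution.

5.76×10⁻⁵ M

Ag₃PO₄(s) ⇌ 3 Ag⁺(aq) + PO₄³⁻(aq)
For each mole of Ag₃PO₄ that dissolves per liter, [Ag⁺] = 3s and [PO₄³⁻] = s; let s denote this solubility.
Ksp = [Ag⁺]^3[PO₄³⁻] = (3s)^3 · s = 27s^4 = 3.68×10⁻¹⁸
s = 1.92×10⁻⁵ mol/L
[Ag⁺] = 3s = 5.76×10⁻⁵ mol/L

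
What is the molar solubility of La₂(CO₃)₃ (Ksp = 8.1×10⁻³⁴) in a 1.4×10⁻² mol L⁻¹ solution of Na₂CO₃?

La₂(CO₃)₃(s) ⇌ 2 La³⁺(aq) + 3 CO₃²⁻(aq)
Let s be the solubility of La₂(CO₃)₃ here. The common ion gives [CO₃²⁻] ≈ 1.4×10⁻² mol L⁻¹, and [La³⁺] = 2s.
Ksp = [La³⁺]^2[CO₃²⁻]^3 = (2s)^2(1.4×10⁻²)^3
(2s)^2 = 8.1×10⁻³⁴ / (1.4×10⁻²)^3 = 3.0×10⁻²⁸
s = 8.6×10⁻¹⁵ mol L⁻¹

8.6×10⁻¹⁵ M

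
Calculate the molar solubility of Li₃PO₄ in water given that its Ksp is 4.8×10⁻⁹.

Li₃PO₄(s) ⇌ 3 Li⁺(aq) + PO₄³⁻(aq)
With molar solubility s: [Li⁺] = 3s, [PO₄³⁻] = s.
Ksp = [Li⁺]^3[PO₄³⁻] = (3s)^3 · s = 27s^4
27s^4 = 4.8×10⁻⁹  ⇒  s^4 = 1.8×10⁻¹⁰
Taking the 4th root, s = 3.7×10⁻³ mol/L.

3.7×10⁻³ M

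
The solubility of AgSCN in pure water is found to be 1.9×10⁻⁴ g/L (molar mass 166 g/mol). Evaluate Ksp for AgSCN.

s = (1.9×10⁻⁴ g L⁻¹)/(166 g mol⁻¹) = 1.145×10⁻⁶ M
AgSCN(s) ⇌ Ag⁺(aq) + SCN⁻(aq)
If s mol/L of AgSCN dissolves, [Ag⁺] = s and [SCN⁻] = s.
Ksp = [Ag⁺][SCN⁻] = s · s = s^2
Ksp = (1.145×10⁻⁶)^2 = 1.3×10⁻¹²

Ksp = 1.3×10⁻¹²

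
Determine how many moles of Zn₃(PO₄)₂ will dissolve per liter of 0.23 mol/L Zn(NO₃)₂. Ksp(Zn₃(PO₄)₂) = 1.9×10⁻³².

Zn₃(PO₄)₂(s) ⇌ 3 Zn²⁺(aq) + 2 PO₄³⁻(aq)
With Zn²⁺ already at 0.23 mol/L and s small, take [Zn²⁺] ≈ 0.23 mol/L and [PO₄³⁻] = 2s.
Ksp = [Zn²⁺]^3[PO₄³⁻]^2 = (0.23)^3(2s)^2
(2s)^2 = 1.9×10⁻³² / (0.23)^3 = 1.6×10⁻³⁰
s = 6.2×10⁻¹⁶ mol/L

6.2×10⁻¹⁶ M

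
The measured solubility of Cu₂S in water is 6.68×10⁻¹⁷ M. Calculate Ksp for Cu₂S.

Ksp = 1.19×10⁻⁴⁸

Cu₂S(s) ⇌ 2 Cu⁺(aq) + S²⁻(aq)
Call the molar solubility s, so that [Cu⁺] = 2s and [S²⁻] = s.
Ksp = [Cu⁺]^2[S²⁻] = (2s)^2 · s = 4s^3
Ksp = 4 × (6.68×10⁻¹⁷)^3 = 1.19×10⁻⁴⁸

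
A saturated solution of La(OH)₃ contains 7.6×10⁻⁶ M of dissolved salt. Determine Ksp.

La(OH)₃(s) ⇌ La³⁺(aq) + 3 OH⁻(aq)
Let s be the molar solubility. Then [La³⁺] = s and [OH⁻] = 3s.
Ksp = [La³⁺][OH⁻]^3 = s · (3s)^3 = 27s^4
Ksp = 27 × (7.6×10⁻⁶)^4 = 9.0×10⁻²⁰

Ksp = 9.0×10⁻²⁰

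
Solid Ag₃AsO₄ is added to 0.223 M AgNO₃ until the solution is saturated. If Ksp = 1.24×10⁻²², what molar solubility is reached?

Ag₃AsO₄(s) ⇌ 3 Ag⁺(aq) + AsO₄³⁻(aq)
The solution already contains Ag⁺ at 0.223 M. Let s be the molar solubility of Ag₃AsO₄.
[Ag⁺] ≈ 0.223 M (common ion dominates); [AsO₄³⁻] = s.
Ksp = [Ag⁺]^3[AsO₄³⁻] = (0.223)^3s
s = 1.24×10⁻²² / (0.223)^3 = 1.12×10⁻²⁰
s = 1.12×10⁻²⁰ M

1.12×10⁻²⁰ M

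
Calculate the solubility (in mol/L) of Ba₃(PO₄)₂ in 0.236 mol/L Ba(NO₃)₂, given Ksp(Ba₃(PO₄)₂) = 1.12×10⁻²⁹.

Ba₃(PO₄)₂(s) ⇌ 3 Ba²⁺(aq) + 2 PO₄³⁻(aq)
Let s be the solubility of Ba₃(PO₄)₂ here. The common ion gives [Ba²⁺] ≈ 0.236 mol/L, and [PO₄³⁻] = 2s.
Ksp = [Ba²⁺]^3[PO₄³⁻]^2 = (0.236)^3(2s)^2
(2s)^2 = 1.12×10⁻²⁹ / (0.236)^3 = 8.52×10⁻²⁸
s = 1.46×10⁻¹⁴ mol/L

1.46×10⁻¹⁴ M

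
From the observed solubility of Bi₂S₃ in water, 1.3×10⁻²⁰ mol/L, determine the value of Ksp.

Bi₂S₃(s) ⇌ 2 Bi³⁺(aq) + 3 S²⁻(aq)
Call the molar solubility s, so that [Bi³⁺] = 2s and [S²⁻] = 3s.
Ksp = [Bi³⁺]^2[S²⁻]^3 = (2s)^2 · (3s)^3 = 108s^5
Ksp = 108 × (1.3×10⁻²⁰)^5 = 4.0×10⁻⁹⁸

Ksp = 4.0×10⁻⁹⁸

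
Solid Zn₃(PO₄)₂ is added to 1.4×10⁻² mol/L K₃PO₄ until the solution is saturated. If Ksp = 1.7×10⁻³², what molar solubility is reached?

1.5×10⁻¹⁰ M

Zn₃(PO₄)₂(s) ⇌ 3 Zn²⁺(aq) + 2 PO₄³⁻(aq)
The solution already contains PO₄³⁻ at 1.4×10⁻² mol/L. Let s be the molar solubility of Zn₃(PO₄)₂.
[PO₄³⁻] ≈ 1.4×10⁻² mol/L (common ion dominates); [Zn²⁺] = 3s.
Ksp = [Zn²⁺]^3[PO₄³⁻]^2 = (3s)^3(1.4×10⁻²)^2
(3s)^3 = 1.7×10⁻³² / (1.4×10⁻²)^2 = 8.7×10⁻²⁹
s = 1.5×10⁻¹⁰ mol/L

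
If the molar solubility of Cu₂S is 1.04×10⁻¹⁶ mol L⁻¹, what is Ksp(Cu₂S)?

Ksp = 4.50×10⁻⁴⁸

Cu₂S(s) ⇌ 2 Cu⁺(aq) + S²⁻(aq)
For each mole of Cu₂S that dissolves per liter, [Cu⁺] = 2s and [S²⁻] = s; let s denote this solubility.
Ksp = [Cu⁺]^2[S²⁻] = (2s)^2 · s = 4s^3
Ksp = 4 × (1.04×10⁻¹⁶)^3 = 4.50×10⁻⁴⁸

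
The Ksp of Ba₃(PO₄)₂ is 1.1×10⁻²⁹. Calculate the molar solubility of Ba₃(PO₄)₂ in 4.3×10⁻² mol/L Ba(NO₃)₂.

Ba₃(PO₄)₂(s) ⇌ 3 Ba²⁺(aq) + 2 PO₄³⁻(aq)
Let s be the solubility of Ba₃(PO₄)₂ here. The common ion gives [Ba²⁺] ≈ 4.3×10⁻² mol/L, and [PO₄³⁻] = 2s.
Ksp = [Ba²⁺]^3[PO₄³⁻]^2 = (4.3×10⁻²)^3(2s)^2
(2s)^2 = 1.1×10⁻²⁹ / (4.3×10⁻²)^3 = 1.4×10⁻²⁵
s = 1.9×10⁻¹³ mol/L

1.9×10⁻¹³ M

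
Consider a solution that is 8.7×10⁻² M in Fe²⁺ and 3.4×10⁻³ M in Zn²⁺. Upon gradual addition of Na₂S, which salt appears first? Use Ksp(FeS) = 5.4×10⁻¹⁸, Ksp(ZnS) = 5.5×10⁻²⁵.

ZnS

A salt starts to precipitate once the ion product Q reaches its Ksp.
For FeS: [S²⁻] = (Ksp/[Fe²⁺]) = 6.2×10⁻¹⁷ M
For ZnS: [S²⁻] = (Ksp/[Zn²⁺]) = 1.6×10⁻²² M
The smaller threshold [S²⁻] is reached first, so ZnS precipitates first.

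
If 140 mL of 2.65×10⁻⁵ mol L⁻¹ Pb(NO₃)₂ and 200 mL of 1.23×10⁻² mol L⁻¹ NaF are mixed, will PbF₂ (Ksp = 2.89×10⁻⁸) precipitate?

No

The combined volume is 340 mL.
[Pb²⁺] = (2.65×10⁻⁵)(140)/340 = 1.09×10⁻⁵ mol L⁻¹
[F⁻] = (1.23×10⁻²)(200)/340 = 7.24×10⁻³ mol L⁻¹
Q = [Pb²⁺][F⁻]^2 = 5.71×10⁻¹⁰
Q = 5.71×10⁻¹⁰ < Ksp = 2.89×10⁻⁸, so the solution is unsaturated and no precipitate forms.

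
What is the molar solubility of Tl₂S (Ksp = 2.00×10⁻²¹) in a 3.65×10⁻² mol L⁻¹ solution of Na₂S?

1.17×10⁻¹⁰ M

Tl₂S(s) ⇌ 2 Tl⁺(aq) + S²⁻(aq)
The solution already contains S²⁻ at 3.65×10⁻² mol L⁻¹. Let s be the molar solubility of Tl₂S.
[S²⁻] ≈ 3.65×10⁻² mol L⁻¹ (common ion dominates); [Tl⁺] = 2s.
Ksp = [Tl⁺]^2[S²⁻] = (2s)^2(3.65×10⁻²)
(2s)^2 = 2.00×10⁻²¹ / (3.65×10⁻²) = 5.48×10⁻²⁰
s = 1.17×10⁻¹⁰ mol L⁻¹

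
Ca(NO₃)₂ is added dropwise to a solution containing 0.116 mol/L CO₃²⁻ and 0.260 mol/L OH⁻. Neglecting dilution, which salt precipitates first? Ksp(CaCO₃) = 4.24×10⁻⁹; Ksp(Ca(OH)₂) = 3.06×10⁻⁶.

CaCO₃

Precipitation of each salt begins when its ion product equals Ksp.
For CaCO₃: [Ca²⁺] = (Ksp/[CO₃²⁻]) = 3.66×10⁻⁸ mol/L
For Ca(OH)₂: [Ca²⁺] = (Ksp/[OH⁻]^2) = 4.53×10⁻⁵ mol/L
Since CaCO₃ needs less Ca²⁺ to reach saturation, it precipitates first.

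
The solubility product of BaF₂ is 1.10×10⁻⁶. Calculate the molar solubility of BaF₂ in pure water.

6.50×10⁻³ M

BaF₂(s) ⇌ Ba²⁺(aq) + 2 F⁻(aq)
If s mol/L of BaF₂ dissolves, [Ba²⁺] = s and [F⁻] = 2s.
Ksp = [Ba²⁺][F⁻]^2 = s · (2s)^2 = 4s^3
4s^3 = 1.10×10⁻⁶  ⇒  s^3 = 2.75×10⁻⁷
s = (2.75×10⁻⁷)^(1/3) = 6.50×10⁻³ mol L⁻¹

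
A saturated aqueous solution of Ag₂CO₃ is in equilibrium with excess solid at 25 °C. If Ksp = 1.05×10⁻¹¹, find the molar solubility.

Ag₂CO₃(s) ⇌ 2 Ag⁺(aq) + CO₃²⁻(aq)
For each mole of Ag₂CO₃ that dissolves per liter, [Ag⁺] = 2s and [CO₃²⁻] = s; let s denote this solubility.
Ksp = [Ag⁺]^2[CO₃²⁻] = (2s)^2 · s = 4s^3
4s^3 = 1.05×10⁻¹¹  ⇒  s^3 = 2.63×10⁻¹²
s = 1.38×10⁻⁴ mol L⁻¹

1.38×10⁻⁴ M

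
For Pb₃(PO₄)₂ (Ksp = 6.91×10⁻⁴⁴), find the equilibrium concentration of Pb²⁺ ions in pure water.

2.74×10⁻⁹ M

Pb₃(PO₄)₂(s) ⇌ 3 Pb²⁺(aq) + 2 PO₄³⁻(aq)
If s mol/L of Pb₃(PO₄)₂ dissolves, [Pb²⁺] = 3s and [PO₄³⁻] = 2s.
Ksp = [Pb²⁺]^3[PO₄³⁻]^2 = (3s)^3 · (2s)^2 = 108s^5 = 6.91×10⁻⁴⁴
s = 9.15×10⁻¹⁰ M
[Pb²⁺] = 3s = 2.74×10⁻⁹ M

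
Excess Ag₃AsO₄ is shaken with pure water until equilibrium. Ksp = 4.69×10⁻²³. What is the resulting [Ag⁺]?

Ag₃AsO₄(s) ⇌ 3 Ag⁺(aq) + AsO₄³⁻(aq)
For each mole of Ag₃AsO₄ that dissolves per liter, [Ag⁺] = 3s and [AsO₄³⁻] = s; let s denote this solubility.
Ksp = [Ag⁺]^3[AsO₄³⁻] = (3s)^3 · s = 27s^4 = 4.69×10⁻²³
s = 1.15×10⁻⁶ mol L⁻¹
[Ag⁺] = 3s = 3.44×10⁻⁶ mol L⁻¹

3.44×10⁻⁶ M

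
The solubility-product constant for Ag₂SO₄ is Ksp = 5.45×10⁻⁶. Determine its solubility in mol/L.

Ag₂SO₄(s) ⇌ 2 Ag⁺(aq) + SO₄²⁻(aq)
Call the molar solubility s, so that [Ag⁺] = 2s and [SO₄²⁻] = s.
Ksp = [Ag⁺]^2[SO₄²⁻] = (2s)^2 · s = 4s^3
4s^3 = 5.45×10⁻⁶  ⇒  s^3 = 1.36×10⁻⁶
s = 1.11×10⁻² mol/L

1.11×10⁻² M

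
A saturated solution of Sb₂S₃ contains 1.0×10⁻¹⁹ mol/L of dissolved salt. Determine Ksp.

Ksp = 1.1×10⁻⁹³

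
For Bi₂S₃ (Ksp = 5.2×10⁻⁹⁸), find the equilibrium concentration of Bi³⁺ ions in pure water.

2.7×10⁻²⁰ M

Bi₂S₃(s) ⇌ 2 Bi³⁺(aq) + 3 S²⁻(aq)
Let s be the molar solubility. Then [Bi³⁺] = 2s and [S²⁻] = 3s.
Ksp = [Bi³⁺]^2[S²⁻]^3 = (2s)^2 · (3s)^3 = 108s^5 = 5.2×10⁻⁹⁸
s = 1.4×10⁻²⁰ mol L⁻¹
[Bi³⁺] = 2s = 2.7×10⁻²⁰ mol L⁻¹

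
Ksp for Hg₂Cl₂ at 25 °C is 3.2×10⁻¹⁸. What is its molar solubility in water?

9.3×10⁻⁷ M

Hg₂Cl₂(s) ⇌ Hg₂²⁺(aq) + 2 Cl⁻(aq)
Call the molar solubility s, so that [Hg₂²⁺] = s and [Cl⁻] = 2s.
Ksp = [Hg₂²⁺][Cl⁻]^2 = s · (2s)^2 = 4s^3
4s^3 = 3.2×10⁻¹⁸  ⇒  s^3 = 8.0×10⁻¹⁹
Taking the 3rd root, s = 9.3×10⁻⁷ mol L⁻¹.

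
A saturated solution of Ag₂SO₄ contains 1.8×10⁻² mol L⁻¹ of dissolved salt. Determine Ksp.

Ag₂SO₄(s) ⇌ 2 Ag⁺(aq) + SO₄²⁻(aq)
Call the molar solubility s, so that [Ag⁺] = 2s and [SO₄²⁻] = s.
Ksp = [Ag⁺]^2[SO₄²⁻] = (2s)^2 · s = 4s^3
Ksp = 4 × (1.8×10⁻²)^3 = 2.3×10⁻⁵

Ksp = 2.3×10⁻⁵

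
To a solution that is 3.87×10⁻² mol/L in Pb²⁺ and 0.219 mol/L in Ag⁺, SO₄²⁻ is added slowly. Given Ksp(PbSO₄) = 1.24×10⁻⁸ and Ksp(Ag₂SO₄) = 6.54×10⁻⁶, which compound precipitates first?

Precipitation of each salt begins when its ion product equals Ksp.
For PbSO₄: [SO₄²⁻] = (Ksp/[Pb²⁺]) = 3.20×10⁻⁷ mol/L
For Ag₂SO₄: [SO₄²⁻] = (Ksp/[Ag⁺]^2) = 1.36×10⁻⁴ mol/L
PbSO₄ requires the lower [SO₄²⁻], so it precipitates first.

PbSO₄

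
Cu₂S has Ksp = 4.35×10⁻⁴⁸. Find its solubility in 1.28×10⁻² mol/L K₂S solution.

Cu₂S(s) ⇌ 2 Cu⁺(aq) + S²⁻(aq)
Let s be the solubility of Cu₂S here. The common ion gives [S²⁻] ≈ 1.28×10⁻² mol/L, and [Cu⁺] = 2s.
Ksp = [Cu⁺]^2[S²⁻] = (2s)^2(1.28×10⁻²)
(2s)^2 = 4.35×10⁻⁴⁸ / (1.28×10⁻²) = 3.40×10⁻⁴⁶
s = 9.22×10⁻²⁴ mol/L

9.22×10⁻²⁴ M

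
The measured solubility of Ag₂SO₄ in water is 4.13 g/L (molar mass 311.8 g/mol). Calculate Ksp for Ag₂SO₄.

Convert to molarity: s = 4.13 / 311.8 = 1.3246×10⁻² mol/L
Ag₂SO₄(s) ⇌ 2 Ag⁺(aq) + SO₄²⁻(aq)
For each mole of Ag₂SO₄ that dissolves per liter, [Ag⁺] = 2s and [SO₄²⁻] = s; let s denote this solubility.
Ksp = [Ag⁺]^2[SO₄²⁻] = (2s)^2 · s = 4s^3
Ksp = 4 × (1.3246×10⁻²)^3 = 9.30×10⁻⁶

Ksp = 9.30×10⁻⁶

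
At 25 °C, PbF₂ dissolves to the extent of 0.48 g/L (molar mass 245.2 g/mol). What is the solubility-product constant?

Ksp = 3.0×10⁻⁸

Convert to molarity: s = 0.48 / 245.2 = 1.958×10⁻³ mol/L
PbF₂(s) ⇌ Pb²⁺(aq) + 2 F⁻(aq)
Call the molar solubility s, so that [Pb²⁺] = s and [F⁻] = 2s.
Ksp = [Pb²⁺][F⁻]^2 = s · (2s)^2 = 4s^3
Ksp = 4 × (1.958×10⁻³)^3 = 3.0×10⁻⁸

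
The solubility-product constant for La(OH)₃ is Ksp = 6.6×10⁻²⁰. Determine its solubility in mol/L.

7.0×10⁻⁶ M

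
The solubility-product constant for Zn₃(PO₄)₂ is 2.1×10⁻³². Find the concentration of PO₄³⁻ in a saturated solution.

3.6×10⁻⁷ M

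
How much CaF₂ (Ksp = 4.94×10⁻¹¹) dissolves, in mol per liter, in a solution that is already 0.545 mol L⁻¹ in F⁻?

1.66×10⁻¹⁰ M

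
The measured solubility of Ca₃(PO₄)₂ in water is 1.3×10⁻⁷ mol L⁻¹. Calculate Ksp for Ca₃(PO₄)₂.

Ksp = 4.0×10⁻³³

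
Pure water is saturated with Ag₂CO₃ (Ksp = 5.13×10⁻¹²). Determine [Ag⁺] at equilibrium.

Ag₂CO₃(s) ⇌ 2 Ag⁺(aq) + CO₃²⁻(aq)
Let s be the molar solubility. Then [Ag⁺] = 2s and [CO₃²⁻] = s.
Ksp = [Ag⁺]^2[CO₃²⁻] = (2s)^2 · s = 4s^3 = 5.13×10⁻¹²
s = 1.09×10⁻⁴ M
[Ag⁺] = 2s = 2.17×10⁻⁴ M

2.17×10⁻⁴ M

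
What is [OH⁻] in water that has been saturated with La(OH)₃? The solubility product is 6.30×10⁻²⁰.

2.09×10⁻⁵ M

La(OH)₃(s) ⇌ La³⁺(aq) + 3 OH⁻(aq)
Call the molar solubility s, so that [La³⁺] = s and [OH⁻] = 3s.
Ksp = [La³⁺][OH⁻]^3 = s · (3s)^3 = 27s^4 = 6.30×10⁻²⁰
s = 6.95×10⁻⁶ M
[OH⁻] = 3s = 2.09×10⁻⁵ M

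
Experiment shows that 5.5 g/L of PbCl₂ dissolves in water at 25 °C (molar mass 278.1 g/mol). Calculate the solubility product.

s = (5.5 g L⁻¹)/(278.1 g mol⁻¹) = 1.978×10⁻² M
PbCl₂(s) ⇌ Pb²⁺(aq) + 2 Cl⁻(aq)
With molar solubility s: [Pb²⁺] = s, [Cl⁻] = 2s.
Ksp = [Pb²⁺][Cl⁻]^2 = s · (2s)^2 = 4s^3
Ksp = 4 × (1.978×10⁻²)^3 = 3.1×10⁻⁵

Ksp = 3.1×10⁻⁵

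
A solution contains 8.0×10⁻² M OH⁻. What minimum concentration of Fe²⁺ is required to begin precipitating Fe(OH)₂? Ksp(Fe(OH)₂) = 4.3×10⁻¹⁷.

The threshold for precipitation is Q = Ksp.
Fe(OH)₂(s) ⇌ Fe²⁺(aq) + 2 OH⁻(aq)
Ksp = [Fe²⁺][OH⁻]^2 = [Fe²⁺](8.0×10⁻²)^2
[Fe²⁺] = 4.3×10⁻¹⁷ / (8.0×10⁻²)^2 = 6.7×10⁻¹⁵
[Fe²⁺] = 6.7×10⁻¹⁵ M

6.7×10⁻¹⁵ M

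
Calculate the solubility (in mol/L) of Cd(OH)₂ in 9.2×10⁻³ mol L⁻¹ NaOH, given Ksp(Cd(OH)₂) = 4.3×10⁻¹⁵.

Cd(OH)₂(s) ⇌ Cd²⁺(aq) + 2 OH⁻(aq)
OH⁻ is already present at 9.2×10⁻³ mol L⁻¹. If s mol/L of Cd(OH)₂ dissolves, [Cd²⁺] = s while [OH⁻] ≈ 9.2×10⁻³ mol L⁻¹.
Ksp = [Cd²⁺][OH⁻]^2 = s(9.2×10⁻³)^2
s = 4.3×10⁻¹⁵ / (9.2×10⁻³)^2 = 5.1×10⁻¹¹
s = 5.1×10⁻¹¹ mol L⁻¹

5.1×10⁻¹¹ M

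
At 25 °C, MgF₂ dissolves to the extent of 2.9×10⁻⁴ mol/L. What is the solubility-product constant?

MgF₂(s) ⇌ Mg²⁺(aq) + 2 F⁻(aq)
Let s be the molar solubility. Then [Mg²⁺] = s and [F⁻] = 2s.
Ksp = [Mg²⁺][F⁻]^2 = s · (2s)^2 = 4s^3
Ksp = 4 × (2.9×10⁻⁴)^3 = 9.8×10⁻¹¹

Ksp = 9.8×10⁻¹¹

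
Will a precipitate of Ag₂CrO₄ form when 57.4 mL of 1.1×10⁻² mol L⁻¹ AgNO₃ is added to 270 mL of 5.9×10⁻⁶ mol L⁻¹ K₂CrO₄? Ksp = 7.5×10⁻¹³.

Yes

The combined volume is 327.4 mL.
[Ag⁺] = (1.1×10⁻²)(57.4)/327.4 = 1.9×10⁻³ mol L⁻¹
[CrO₄²⁻] = (5.9×10⁻⁶)(270)/327.4 = 4.9×10⁻⁶ mol L⁻¹
Q = [Ag⁺]^2[CrO₄²⁻] = 1.8×10⁻¹¹
Since Q (1.8×10⁻¹¹) exceeds Ksp (7.5×10⁻¹³), Ag₂CrO₄ will precipitate.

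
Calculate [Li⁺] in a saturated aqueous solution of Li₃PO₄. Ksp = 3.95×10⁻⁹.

Li₃PO₄(s) ⇌ 3 Li⁺(aq) + PO₄³⁻(aq)
If s mol/L of Li₃PO₄ dissolves, [Li⁺] = 3s and [PO₄³⁻] = s.
Ksp = [Li⁺]^3[PO₄³⁻] = (3s)^3 · s = 27s^4 = 3.95×10⁻⁹
s = 3.48×10⁻³ mol L⁻¹
[Li⁺] = 3s = 1.04×10⁻² mol L⁻¹

1.04×10⁻² M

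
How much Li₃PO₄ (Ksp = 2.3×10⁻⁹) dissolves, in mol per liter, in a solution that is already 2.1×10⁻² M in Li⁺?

2.5×10⁻⁴ M

Li₃PO₄(s) ⇌ 3 Li⁺(aq) + PO₄³⁻(aq)
With Li⁺ already at 2.1×10⁻² M and s small, take [Li⁺] ≈ 2.1×10⁻² M and [PO₄³⁻] = s.
Ksp = [Li⁺]^3[PO₄³⁻] = (2.1×10⁻²)^3s
s = 2.3×10⁻⁹ / (2.1×10⁻²)^3 = 2.5×10⁻⁴
s = 2.5×10⁻⁴ M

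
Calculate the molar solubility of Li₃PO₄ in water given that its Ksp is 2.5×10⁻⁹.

Li₃PO₄(s) ⇌ 3 Li⁺(aq) + PO₄³⁻(aq)
If s mol/L of Li₃PO₄ dissolves, [Li⁺] = 3s and [PO₄³⁻] = s.
Ksp = [Li⁺]^3[PO₄³⁻] = (3s)^3 · s = 27s^4
27s^4 = 2.5×10⁻⁹  ⇒  s^4 = 9.3×10⁻¹¹
s = 3.1×10⁻³ mol/L

3.1×10⁻³ M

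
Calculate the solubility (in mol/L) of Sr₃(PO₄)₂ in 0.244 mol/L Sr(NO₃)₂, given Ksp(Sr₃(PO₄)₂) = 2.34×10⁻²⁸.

6.35×10⁻¹⁴ M

Sr₃(PO₄)₂(s) ⇌ 3 Sr²⁺(aq) + 2 PO₄³⁻(aq)
The solution already contains Sr²⁺ at 0.244 mol/L. Let s be the molar solubility of Sr₃(PO₄)₂.
[Sr²⁺] ≈ 0.244 mol/L (common ion dominates); [PO₄³⁻] = 2s.
Ksp = [Sr²⁺]^3[PO₄³⁻]^2 = (0.244)^3(2s)^2
(2s)^2 = 2.34×10⁻²⁸ / (0.244)^3 = 1.61×10⁻²⁶
s = 6.35×10⁻¹⁴ mol/L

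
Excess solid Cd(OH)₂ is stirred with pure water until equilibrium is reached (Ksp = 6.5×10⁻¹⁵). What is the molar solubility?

1.2×10⁻⁵ M

Cd(OH)₂(s) ⇌ Cd²⁺(aq) + 2 OH⁻(aq)
For each mole of Cd(OH)₂ that dissolves per liter, [Cd²⁺] = s and [OH⁻] = 2s; let s denote this solubility.
Ksp = [Cd²⁺][OH⁻]^2 = s · (2s)^2 = 4s^3
4s^3 = 6.5×10⁻¹⁵  ⇒  s^3 = 1.6×10⁻¹⁵
s = (1.6×10⁻¹⁵)^(1/3) = 1.2×10⁻⁵ mol/L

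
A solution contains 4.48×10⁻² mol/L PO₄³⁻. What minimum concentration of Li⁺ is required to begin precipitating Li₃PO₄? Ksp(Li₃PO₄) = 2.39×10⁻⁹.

3.76×10⁻³ M

Each salt precipitates once Q = Ksp for that salt.
Li₃PO₄(s) ⇌ 3 Li⁺(aq) + PO₄³⁻(aq)
Ksp = [Li⁺]^3[PO₄³⁻] = [Li⁺]^3(4.48×10⁻²)
[Li⁺]^3 = 2.39×10⁻⁹ / (4.48×10⁻²) = 5.33×10⁻⁸
[Li⁺] = 3.76×10⁻³ mol/L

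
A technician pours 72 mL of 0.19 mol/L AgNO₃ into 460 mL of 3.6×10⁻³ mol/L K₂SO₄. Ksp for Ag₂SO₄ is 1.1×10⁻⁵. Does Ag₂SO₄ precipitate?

No

Total volume after mixing = 72 + 460 = 532 mL.
[Ag⁺] = (0.19)(72)/532 = 2.6×10⁻² mol/L
[SO₄²⁻] = (3.6×10⁻³)(460)/532 = 3.1×10⁻³ mol/L
Q = [Ag⁺]^2[SO₄²⁻] = 2.1×10⁻⁶
Q < Ksp (2.1×10⁻⁶ vs 1.1×10⁻⁵); the solution remains unsaturated and no precipitate forms.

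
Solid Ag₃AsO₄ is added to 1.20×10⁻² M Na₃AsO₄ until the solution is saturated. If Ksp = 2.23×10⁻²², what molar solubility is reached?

Ag₃AsO₄(s) ⇌ 3 Ag⁺(aq) + AsO₄³⁻(aq)
With AsO₄³⁻ already at 1.20×10⁻² M and s small, take [AsO₄³⁻] ≈ 1.20×10⁻² M and [Ag⁺] = 3s.
Ksp = [Ag⁺]^3[AsO₄³⁻] = (3s)^3(1.20×10⁻²)
(3s)^3 = 2.23×10⁻²² / (1.20×10⁻²) = 1.86×10⁻²⁰
s = 8.83×10⁻⁸ M

8.83×10⁻⁸ M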